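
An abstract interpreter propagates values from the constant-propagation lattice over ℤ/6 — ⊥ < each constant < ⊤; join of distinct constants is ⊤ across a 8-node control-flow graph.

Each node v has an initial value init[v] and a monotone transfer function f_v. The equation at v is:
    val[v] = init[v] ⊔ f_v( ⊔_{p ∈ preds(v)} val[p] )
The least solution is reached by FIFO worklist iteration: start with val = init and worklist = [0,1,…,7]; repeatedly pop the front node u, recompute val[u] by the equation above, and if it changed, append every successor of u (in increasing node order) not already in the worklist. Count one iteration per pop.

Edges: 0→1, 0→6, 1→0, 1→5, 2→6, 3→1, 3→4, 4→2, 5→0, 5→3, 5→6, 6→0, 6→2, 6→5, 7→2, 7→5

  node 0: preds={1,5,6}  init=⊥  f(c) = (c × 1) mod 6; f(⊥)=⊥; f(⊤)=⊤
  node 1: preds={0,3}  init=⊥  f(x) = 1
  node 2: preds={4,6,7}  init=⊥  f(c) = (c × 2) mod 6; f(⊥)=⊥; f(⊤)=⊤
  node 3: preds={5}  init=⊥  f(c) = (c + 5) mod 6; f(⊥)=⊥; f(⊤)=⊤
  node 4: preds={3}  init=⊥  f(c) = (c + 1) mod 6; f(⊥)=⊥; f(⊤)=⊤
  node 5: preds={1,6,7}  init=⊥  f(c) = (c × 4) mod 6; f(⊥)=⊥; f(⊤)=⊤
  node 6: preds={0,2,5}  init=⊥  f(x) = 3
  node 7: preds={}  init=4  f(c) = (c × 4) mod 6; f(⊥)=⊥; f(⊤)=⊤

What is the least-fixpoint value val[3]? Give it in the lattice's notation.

⊤

Iteration log — 16 steps:
  step 1. node 0  ⊔preds=⊥  new=⊥  stable
  step 2. node 1  ⊔preds=⊥  new=1  old=⊥  +wl: 0
  step 3. node 2  ⊔preds=4  new=2  old=⊥  +wl: 
  step 4. node 3  ⊔preds=⊥  new=⊥  stable
  step 5. node 4  ⊔preds=⊥  new=⊥  stable
  step 6. node 5  ⊔preds=⊤  new=⊤  old=⊥  +wl: 3
  step 7. node 6  ⊔preds=⊤  new=3  old=⊥  +wl: 2,5
  step 8. node 7  ⊔preds=⊥  new=4  stable
  step 9. node 0  ⊔preds=⊤  new=⊤  old=⊥  +wl: 1,6
  step 10. node 3  ⊔preds=⊤  new=⊤  old=⊥  +wl: 4
  step 11. node 2  ⊔preds=⊤  new=⊤  old=2  +wl: 
  step 12. node 5  ⊔preds=⊤  new=⊤  stable
  step 13. node 1  ⊔preds=⊤  new=1  stable
  step 14. node 6  ⊔preds=⊤  new=3  stable
  step 15. node 4  ⊔preds=⊤  new=⊤  old=⊥  +wl: 2
  step 16. node 2  ⊔preds=⊤  new=⊤  stable

Least fixpoint reached:
  node 0: ⊤
  node 1: 1
  node 2: ⊤
  node 3: ⊤
  node 4: ⊤
  node 5: ⊤
  node 6: 3
  node 7: 4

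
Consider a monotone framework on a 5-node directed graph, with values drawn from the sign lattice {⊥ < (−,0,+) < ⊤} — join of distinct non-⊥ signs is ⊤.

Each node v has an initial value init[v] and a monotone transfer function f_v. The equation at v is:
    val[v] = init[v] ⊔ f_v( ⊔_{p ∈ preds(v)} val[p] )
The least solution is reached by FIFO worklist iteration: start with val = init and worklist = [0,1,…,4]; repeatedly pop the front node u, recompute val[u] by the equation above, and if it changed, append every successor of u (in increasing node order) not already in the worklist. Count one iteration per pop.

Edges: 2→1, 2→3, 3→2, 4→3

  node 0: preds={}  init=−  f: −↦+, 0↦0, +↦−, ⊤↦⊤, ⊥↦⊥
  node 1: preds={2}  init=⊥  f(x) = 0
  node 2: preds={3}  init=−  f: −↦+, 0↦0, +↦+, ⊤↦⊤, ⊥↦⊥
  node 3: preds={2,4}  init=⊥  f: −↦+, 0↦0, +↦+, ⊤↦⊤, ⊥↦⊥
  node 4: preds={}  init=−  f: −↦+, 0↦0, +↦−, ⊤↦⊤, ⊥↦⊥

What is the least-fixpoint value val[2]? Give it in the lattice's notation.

Worklist (9 pops):
  #1 pop 0: in=⊥ → − (no change)
  #2 pop 1: in=− → 0 (was ⊥); enqueue []
  #3 pop 2: in=⊥ → − (no change)
  #4 pop 3: in=− → + (was ⊥); enqueue [2]
  #5 pop 4: in=⊥ → − (no change)
  #6 pop 2: in=+ → ⊤ (was −); enqueue [1,3]
  #7 pop 1: in=⊤ → 0 (no change)
  #8 pop 3: in=⊤ → ⊤ (was +); enqueue [2]
  #9 pop 2: in=⊤ → ⊤ (no change)

Fixpoint:
  val[0] = −
  val[1] = 0
  val[2] = ⊤
  val[3] = ⊤
  val[4] = −

⊤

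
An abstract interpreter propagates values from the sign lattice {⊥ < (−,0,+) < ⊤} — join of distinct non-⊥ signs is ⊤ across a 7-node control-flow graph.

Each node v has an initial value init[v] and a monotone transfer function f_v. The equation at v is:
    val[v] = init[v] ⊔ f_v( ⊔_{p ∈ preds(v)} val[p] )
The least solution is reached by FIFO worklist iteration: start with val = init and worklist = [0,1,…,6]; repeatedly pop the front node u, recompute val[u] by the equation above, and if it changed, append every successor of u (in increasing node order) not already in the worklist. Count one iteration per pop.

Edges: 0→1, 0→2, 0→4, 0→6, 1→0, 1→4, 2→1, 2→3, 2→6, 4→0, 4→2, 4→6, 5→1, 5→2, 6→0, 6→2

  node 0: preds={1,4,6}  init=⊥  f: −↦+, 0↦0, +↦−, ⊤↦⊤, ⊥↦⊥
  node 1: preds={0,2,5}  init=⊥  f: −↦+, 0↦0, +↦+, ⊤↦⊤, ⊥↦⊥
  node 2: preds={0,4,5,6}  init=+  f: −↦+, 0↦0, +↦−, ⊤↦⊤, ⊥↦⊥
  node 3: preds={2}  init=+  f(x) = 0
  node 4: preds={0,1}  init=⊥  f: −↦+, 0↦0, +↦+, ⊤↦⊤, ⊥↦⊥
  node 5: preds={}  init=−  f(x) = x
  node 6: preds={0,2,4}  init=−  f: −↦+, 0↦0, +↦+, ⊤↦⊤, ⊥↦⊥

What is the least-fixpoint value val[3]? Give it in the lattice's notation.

⊤

Trace (12 dequeues):
  [1] u=0 | in − | out + | prev ⊥ | push {}
  [2] u=1 | in ⊤ | out ⊤ | prev ⊥ | push {0}
  [3] u=2 | in ⊤ | out ⊤ | prev + | push {1}
  [4] u=3 | in ⊤ | out ⊤ | prev + | push {}
  [5] u=4 | in ⊤ | out ⊤ | prev ⊥ | push {2}
  [6] u=5 | in ⊥ | out − | ==
  [7] u=6 | in ⊤ | out ⊤ | prev − | push {}
  [8] u=0 | in ⊤ | out ⊤ | prev + | push {4,6}
  [9] u=1 | in ⊤ | out ⊤ | ==
  [10] u=2 | in ⊤ | out ⊤ | ==
  [11] u=4 | in ⊤ | out ⊤ | ==
  [12] u=6 | in ⊤ | out ⊤ | ==

Converged values:
  [0] ⊤
  [1] ⊤
  [2] ⊤
  [3] ⊤
  [4] ⊤
  [5] −
  [6] ⊤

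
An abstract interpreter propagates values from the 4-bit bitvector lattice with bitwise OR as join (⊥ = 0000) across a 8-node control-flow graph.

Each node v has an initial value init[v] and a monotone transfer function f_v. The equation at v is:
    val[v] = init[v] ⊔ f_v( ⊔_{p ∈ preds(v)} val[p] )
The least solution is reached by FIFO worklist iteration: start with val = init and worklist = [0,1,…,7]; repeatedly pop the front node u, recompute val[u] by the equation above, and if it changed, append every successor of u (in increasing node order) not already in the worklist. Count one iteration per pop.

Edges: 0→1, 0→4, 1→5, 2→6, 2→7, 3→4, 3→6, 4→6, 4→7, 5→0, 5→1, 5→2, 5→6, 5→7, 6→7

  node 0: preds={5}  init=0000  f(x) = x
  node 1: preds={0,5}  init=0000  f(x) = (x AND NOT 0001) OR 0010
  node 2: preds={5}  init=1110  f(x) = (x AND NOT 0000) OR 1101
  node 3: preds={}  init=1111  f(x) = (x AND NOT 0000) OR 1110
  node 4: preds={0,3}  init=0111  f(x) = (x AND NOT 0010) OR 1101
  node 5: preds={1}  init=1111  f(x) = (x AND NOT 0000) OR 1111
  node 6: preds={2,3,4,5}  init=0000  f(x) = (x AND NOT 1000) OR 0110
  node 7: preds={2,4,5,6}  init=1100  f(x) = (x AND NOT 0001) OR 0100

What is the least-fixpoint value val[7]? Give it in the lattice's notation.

1110

Trace (8 dequeues):
  [1] u=0 | in 1111 | out 1111 | prev 0000 | push {}
  [2] u=1 | in 1111 | out 1110 | prev 0000 | push {}
  [3] u=2 | in 1111 | out 1111 | prev 1110 | push {}
  [4] u=3 | in 0000 | out 1111 | ==
  [5] u=4 | in 1111 | out 1111 | prev 0111 | push {}
  [6] u=5 | in 1110 | out 1111 | ==
  [7] u=6 | in 1111 | out 0111 | prev 0000 | push {}
  [8] u=7 | in 1111 | out 1110 | prev 1100 | push {}

Converged values:
  [0] 1111
  [1] 1110
  [2] 1111
  [3] 1111
  [4] 1111
  [5] 1111
  [6] 0111
  [7] 1110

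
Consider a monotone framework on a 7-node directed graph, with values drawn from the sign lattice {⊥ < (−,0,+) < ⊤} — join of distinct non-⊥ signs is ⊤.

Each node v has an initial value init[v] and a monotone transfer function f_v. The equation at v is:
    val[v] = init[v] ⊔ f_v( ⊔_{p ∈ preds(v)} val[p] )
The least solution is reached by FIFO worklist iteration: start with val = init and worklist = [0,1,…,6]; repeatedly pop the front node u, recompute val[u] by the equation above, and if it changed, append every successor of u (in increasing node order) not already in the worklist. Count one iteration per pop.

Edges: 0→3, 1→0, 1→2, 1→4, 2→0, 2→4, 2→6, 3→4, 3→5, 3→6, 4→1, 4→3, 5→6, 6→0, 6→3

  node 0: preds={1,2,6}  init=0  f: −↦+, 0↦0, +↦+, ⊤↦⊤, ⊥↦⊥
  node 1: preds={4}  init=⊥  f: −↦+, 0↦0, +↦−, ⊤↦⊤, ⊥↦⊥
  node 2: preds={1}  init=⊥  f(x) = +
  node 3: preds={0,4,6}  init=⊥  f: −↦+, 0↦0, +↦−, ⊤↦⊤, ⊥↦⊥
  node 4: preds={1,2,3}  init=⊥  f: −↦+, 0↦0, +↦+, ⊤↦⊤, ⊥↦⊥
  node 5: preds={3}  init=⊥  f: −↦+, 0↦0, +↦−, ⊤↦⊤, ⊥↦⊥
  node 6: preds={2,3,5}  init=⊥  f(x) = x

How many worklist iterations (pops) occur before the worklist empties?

Worklist (15 pops):
  #1 pop 0: in=⊥ → 0 (no change)
  #2 pop 1: in=⊥ → ⊥ (no change)
  #3 pop 2: in=⊥ → + (was ⊥); enqueue [0]
  #4 pop 3: in=0 → 0 (was ⊥); enqueue []
  #5 pop 4: in=⊤ → ⊤ (was ⊥); enqueue [1,3]
  #6 pop 5: in=0 → 0 (was ⊥); enqueue []
  #7 pop 6: in=⊤ → ⊤ (was ⊥); enqueue []
  #8 pop 0: in=⊤ → ⊤ (was 0); enqueue []
  #9 pop 1: in=⊤ → ⊤ (was ⊥); enqueue [0,2,4]
  #10 pop 3: in=⊤ → ⊤ (was 0); enqueue [5,6]
  #11 pop 0: in=⊤ → ⊤ (no change)
  #12 pop 2: in=⊤ → + (no change)
  #13 pop 4: in=⊤ → ⊤ (no change)
  #14 pop 5: in=⊤ → ⊤ (was 0); enqueue []
  #15 pop 6: in=⊤ → ⊤ (no change)

Fixpoint:
  val[0] = ⊤
  val[1] = ⊤
  val[2] = +
  val[3] = ⊤
  val[4] = ⊤
  val[5] = ⊤
  val[6] = ⊤

15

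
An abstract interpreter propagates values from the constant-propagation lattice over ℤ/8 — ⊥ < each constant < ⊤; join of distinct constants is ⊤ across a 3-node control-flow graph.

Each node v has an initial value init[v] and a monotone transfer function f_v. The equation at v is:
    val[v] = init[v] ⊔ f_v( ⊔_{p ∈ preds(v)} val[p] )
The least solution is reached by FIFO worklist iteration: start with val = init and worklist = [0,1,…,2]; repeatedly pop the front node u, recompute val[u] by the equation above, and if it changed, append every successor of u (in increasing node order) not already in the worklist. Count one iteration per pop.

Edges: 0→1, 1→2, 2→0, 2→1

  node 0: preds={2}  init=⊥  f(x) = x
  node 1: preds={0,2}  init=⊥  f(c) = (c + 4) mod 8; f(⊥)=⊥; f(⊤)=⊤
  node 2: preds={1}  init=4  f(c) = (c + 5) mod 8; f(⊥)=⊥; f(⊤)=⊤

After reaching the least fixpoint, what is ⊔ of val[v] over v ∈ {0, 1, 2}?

Worklist (6 pops):
  #1 pop 0: in=4 → 4 (was ⊥); enqueue []
  #2 pop 1: in=4 → 0 (was ⊥); enqueue []
  #3 pop 2: in=0 → ⊤ (was 4); enqueue [0,1]
  #4 pop 0: in=⊤ → ⊤ (was 4); enqueue []
  #5 pop 1: in=⊤ → ⊤ (was 0); enqueue [2]
  #6 pop 2: in=⊤ → ⊤ (no change)

Fixpoint:
  val[0] = ⊤
  val[1] = ⊤
  val[2] = ⊤

⊤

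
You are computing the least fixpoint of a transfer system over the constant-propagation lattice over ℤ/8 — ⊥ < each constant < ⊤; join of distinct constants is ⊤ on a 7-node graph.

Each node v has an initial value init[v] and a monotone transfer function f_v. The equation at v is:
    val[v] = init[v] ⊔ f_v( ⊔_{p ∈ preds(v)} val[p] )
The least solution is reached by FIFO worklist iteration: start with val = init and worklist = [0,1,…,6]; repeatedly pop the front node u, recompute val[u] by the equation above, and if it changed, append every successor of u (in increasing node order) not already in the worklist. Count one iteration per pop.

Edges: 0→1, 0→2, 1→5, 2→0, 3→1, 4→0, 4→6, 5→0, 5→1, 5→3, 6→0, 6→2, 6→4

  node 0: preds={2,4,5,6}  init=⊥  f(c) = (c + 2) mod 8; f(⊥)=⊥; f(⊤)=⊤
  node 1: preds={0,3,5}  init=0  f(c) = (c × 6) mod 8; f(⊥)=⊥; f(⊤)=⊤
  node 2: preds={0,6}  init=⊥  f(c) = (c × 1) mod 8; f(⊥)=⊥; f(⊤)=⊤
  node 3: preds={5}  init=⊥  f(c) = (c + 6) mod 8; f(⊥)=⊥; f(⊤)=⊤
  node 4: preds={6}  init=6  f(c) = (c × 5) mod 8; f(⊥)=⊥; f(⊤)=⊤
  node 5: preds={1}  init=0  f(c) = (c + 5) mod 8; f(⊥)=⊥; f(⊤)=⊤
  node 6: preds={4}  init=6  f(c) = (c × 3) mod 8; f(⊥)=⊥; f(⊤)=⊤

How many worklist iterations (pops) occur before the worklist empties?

15

Trace (15 dequeues):
  [1] u=0 | in ⊤ | out ⊤ | prev ⊥ | push {}
  [2] u=1 | in ⊤ | out ⊤ | prev 0 | push {}
  [3] u=2 | in ⊤ | out ⊤ | prev ⊥ | push {0}
  [4] u=3 | in 0 | out 6 | prev ⊥ | push {1}
  [5] u=4 | in 6 | out 6 | ==
  [6] u=5 | in ⊤ | out ⊤ | prev 0 | push {3}
  [7] u=6 | in 6 | out ⊤ | prev 6 | push {2,4}
  [8] u=0 | in ⊤ | out ⊤ | ==
  [9] u=1 | in ⊤ | out ⊤ | ==
  [10] u=3 | in ⊤ | out ⊤ | prev 6 | push {1}
  [11] u=2 | in ⊤ | out ⊤ | ==
  [12] u=4 | in ⊤ | out ⊤ | prev 6 | push {0,6}
  [13] u=1 | in ⊤ | out ⊤ | ==
  [14] u=0 | in ⊤ | out ⊤ | ==
  [15] u=6 | in ⊤ | out ⊤ | ==

Converged values:
  [0] ⊤
  [1] ⊤
  [2] ⊤
  [3] ⊤
  [4] ⊤
  [5] ⊤
  [6] ⊤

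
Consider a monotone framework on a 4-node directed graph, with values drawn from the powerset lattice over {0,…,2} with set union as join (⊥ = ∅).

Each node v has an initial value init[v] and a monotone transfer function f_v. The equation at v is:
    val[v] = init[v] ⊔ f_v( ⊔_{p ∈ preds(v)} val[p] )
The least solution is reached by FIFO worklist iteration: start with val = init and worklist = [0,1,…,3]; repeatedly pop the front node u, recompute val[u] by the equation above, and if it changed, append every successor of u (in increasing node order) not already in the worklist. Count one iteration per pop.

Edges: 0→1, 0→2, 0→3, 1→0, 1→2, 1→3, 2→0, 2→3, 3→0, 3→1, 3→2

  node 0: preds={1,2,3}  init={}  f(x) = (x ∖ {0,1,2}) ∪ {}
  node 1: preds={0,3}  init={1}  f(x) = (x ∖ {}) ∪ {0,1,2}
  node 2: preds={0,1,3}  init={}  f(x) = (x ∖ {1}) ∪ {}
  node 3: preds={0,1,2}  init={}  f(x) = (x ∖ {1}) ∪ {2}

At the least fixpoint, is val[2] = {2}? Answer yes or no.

no

Iteration log — 7 steps:
  step 1. node 0  ⊔preds={1}  new={}  stable
  step 2. node 1  ⊔preds={}  new={0,1,2}  old={1}  +wl: 0
  step 3. node 2  ⊔preds={0,1,2}  new={0,2}  old={}  +wl: 
  step 4. node 3  ⊔preds={0,1,2}  new={0,2}  old={}  +wl: 1,2
  step 5. node 0  ⊔preds={0,1,2}  new={}  stable
  step 6. node 1  ⊔preds={0,2}  new={0,1,2}  stable
  step 7. node 2  ⊔preds={0,1,2}  new={0,2}  stable

Least fixpoint reached:
  node 0: {}
  node 1: {0,1,2}
  node 2: {0,2}
  node 3: {0,2}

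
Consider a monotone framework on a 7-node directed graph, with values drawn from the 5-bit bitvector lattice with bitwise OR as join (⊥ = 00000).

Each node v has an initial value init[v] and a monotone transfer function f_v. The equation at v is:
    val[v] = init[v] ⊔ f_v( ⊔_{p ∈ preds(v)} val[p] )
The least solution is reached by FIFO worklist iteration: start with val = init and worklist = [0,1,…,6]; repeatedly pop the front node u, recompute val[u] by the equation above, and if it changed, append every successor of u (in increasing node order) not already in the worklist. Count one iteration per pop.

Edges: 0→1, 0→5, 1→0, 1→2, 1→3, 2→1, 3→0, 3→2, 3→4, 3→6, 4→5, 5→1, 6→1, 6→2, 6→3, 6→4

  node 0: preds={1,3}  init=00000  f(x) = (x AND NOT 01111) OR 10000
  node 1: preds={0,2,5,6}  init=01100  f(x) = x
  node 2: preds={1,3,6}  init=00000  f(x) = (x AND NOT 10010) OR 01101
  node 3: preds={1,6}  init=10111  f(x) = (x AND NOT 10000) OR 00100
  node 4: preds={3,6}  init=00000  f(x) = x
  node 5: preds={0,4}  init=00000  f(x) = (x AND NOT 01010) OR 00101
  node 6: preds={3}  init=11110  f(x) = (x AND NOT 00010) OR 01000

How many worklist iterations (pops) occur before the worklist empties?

13

Iteration log — 13 steps:
  step 1. node 0  ⊔preds=11111  new=10000  old=00000  +wl: 
  step 2. node 1  ⊔preds=11110  new=11110  old=01100  +wl: 0
  step 3. node 2  ⊔preds=11111  new=01101  old=00000  +wl: 1
  step 4. node 3  ⊔preds=11110  new=11111  old=10111  +wl: 2
  step 5. node 4  ⊔preds=11111  new=11111  old=00000  +wl: 
  step 6. node 5  ⊔preds=11111  new=10101  old=00000  +wl: 
  step 7. node 6  ⊔preds=11111  new=11111  old=11110  +wl: 3,4
  step 8. node 0  ⊔preds=11111  new=10000  stable
  step 9. node 1  ⊔preds=11111  new=11111  old=11110  +wl: 0
  step 10. node 2  ⊔preds=11111  new=01101  stable
  step 11. node 3  ⊔preds=11111  new=11111  stable
  step 12. node 4  ⊔preds=11111  new=11111  stable
  step 13. node 0  ⊔preds=11111  new=10000  stable

Least fixpoint reached:
  node 0: 10000
  node 1: 11111
  node 2: 01101
  node 3: 11111
  node 4: 11111
  node 5: 10101
  node 6: 11111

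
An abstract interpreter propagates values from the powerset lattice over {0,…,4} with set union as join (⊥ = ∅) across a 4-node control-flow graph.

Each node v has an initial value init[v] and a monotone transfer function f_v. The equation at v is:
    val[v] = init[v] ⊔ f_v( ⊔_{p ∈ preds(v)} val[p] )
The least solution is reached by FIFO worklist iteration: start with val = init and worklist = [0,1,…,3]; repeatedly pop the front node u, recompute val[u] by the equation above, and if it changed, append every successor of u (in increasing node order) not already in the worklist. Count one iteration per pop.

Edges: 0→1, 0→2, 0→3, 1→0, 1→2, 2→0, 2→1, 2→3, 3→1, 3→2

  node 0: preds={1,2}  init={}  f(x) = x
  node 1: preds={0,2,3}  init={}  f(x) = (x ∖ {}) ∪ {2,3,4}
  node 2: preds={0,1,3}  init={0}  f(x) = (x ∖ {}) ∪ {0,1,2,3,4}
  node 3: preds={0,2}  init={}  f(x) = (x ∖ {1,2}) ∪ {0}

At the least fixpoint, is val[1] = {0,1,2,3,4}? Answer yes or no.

Iteration log — 9 steps:
  step 1. node 0  ⊔preds={0}  new={0}  old={}  +wl: 
  step 2. node 1  ⊔preds={0}  new={0,2,3,4}  old={}  +wl: 0
  step 3. node 2  ⊔preds={0,2,3,4}  new={0,1,2,3,4}  old={0}  +wl: 1
  step 4. node 3  ⊔preds={0,1,2,3,4}  new={0,3,4}  old={}  +wl: 2
  step 5. node 0  ⊔preds={0,1,2,3,4}  new={0,1,2,3,4}  old={0}  +wl: 3
  step 6. node 1  ⊔preds={0,1,2,3,4}  new={0,1,2,3,4}  old={0,2,3,4}  +wl: 0
  step 7. node 2  ⊔preds={0,1,2,3,4}  new={0,1,2,3,4}  stable
  step 8. node 3  ⊔preds={0,1,2,3,4}  new={0,3,4}  stable
  step 9. node 0  ⊔preds={0,1,2,3,4}  new={0,1,2,3,4}  stable

Least fixpoint reached:
  node 0: {0,1,2,3,4}
  node 1: {0,1,2,3,4}
  node 2: {0,1,2,3,4}
  node 3: {0,3,4}

yes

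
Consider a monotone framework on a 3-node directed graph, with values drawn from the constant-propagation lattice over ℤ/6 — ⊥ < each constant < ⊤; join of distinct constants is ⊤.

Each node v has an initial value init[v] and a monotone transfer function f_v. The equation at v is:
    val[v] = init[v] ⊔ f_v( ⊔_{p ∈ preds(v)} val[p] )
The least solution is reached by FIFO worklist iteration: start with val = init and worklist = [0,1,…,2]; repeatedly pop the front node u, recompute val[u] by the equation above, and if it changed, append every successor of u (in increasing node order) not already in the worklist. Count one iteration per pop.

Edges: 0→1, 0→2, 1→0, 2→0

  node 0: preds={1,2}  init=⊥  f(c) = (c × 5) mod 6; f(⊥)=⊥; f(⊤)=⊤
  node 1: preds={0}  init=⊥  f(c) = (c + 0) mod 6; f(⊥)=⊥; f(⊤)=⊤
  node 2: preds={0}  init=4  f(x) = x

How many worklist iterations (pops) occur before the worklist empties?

Iteration log — 7 steps:
  step 1. node 0  ⊔preds=4  new=2  old=⊥  +wl: 
  step 2. node 1  ⊔preds=2  new=2  old=⊥  +wl: 0
  step 3. node 2  ⊔preds=2  new=⊤  old=4  +wl: 
  step 4. node 0  ⊔preds=⊤  new=⊤  old=2  +wl: 1,2
  step 5. node 1  ⊔preds=⊤  new=⊤  old=2  +wl: 0
  step 6. node 2  ⊔preds=⊤  new=⊤  stable
  step 7. node 0  ⊔preds=⊤  new=⊤  stable

Least fixpoint reached:
  node 0: ⊤
  node 1: ⊤
  node 2: ⊤

7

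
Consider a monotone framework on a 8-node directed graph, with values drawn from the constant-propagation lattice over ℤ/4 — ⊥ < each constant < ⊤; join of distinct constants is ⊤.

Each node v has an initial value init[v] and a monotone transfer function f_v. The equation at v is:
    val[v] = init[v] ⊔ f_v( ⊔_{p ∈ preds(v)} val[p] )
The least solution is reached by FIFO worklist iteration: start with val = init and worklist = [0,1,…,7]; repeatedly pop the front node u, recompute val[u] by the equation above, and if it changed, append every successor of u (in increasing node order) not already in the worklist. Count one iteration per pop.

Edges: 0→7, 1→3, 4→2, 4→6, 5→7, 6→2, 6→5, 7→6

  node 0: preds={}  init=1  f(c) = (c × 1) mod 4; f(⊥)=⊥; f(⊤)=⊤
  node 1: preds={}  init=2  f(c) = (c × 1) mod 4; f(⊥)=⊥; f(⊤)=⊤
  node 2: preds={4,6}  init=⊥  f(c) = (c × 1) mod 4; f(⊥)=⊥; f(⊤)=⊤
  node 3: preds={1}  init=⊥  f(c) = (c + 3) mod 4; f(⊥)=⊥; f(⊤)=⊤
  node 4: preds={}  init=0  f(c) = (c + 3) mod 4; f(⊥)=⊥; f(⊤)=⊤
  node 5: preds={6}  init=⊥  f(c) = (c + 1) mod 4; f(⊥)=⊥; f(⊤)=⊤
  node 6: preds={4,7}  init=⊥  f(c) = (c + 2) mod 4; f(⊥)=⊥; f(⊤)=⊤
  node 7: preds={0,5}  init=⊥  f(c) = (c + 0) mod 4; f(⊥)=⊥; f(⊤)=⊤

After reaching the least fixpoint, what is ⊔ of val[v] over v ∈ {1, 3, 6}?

Iteration log — 16 steps:
  step 1. node 0  ⊔preds=⊥  new=1  stable
  step 2. node 1  ⊔preds=⊥  new=2  stable
  step 3. node 2  ⊔preds=0  new=0  old=⊥  +wl: 
  step 4. node 3  ⊔preds=2  new=1  old=⊥  +wl: 
  step 5. node 4  ⊔preds=⊥  new=0  stable
  step 6. node 5  ⊔preds=⊥  new=⊥  stable
  step 7. node 6  ⊔preds=0  new=2  old=⊥  +wl: 2,5
  step 8. node 7  ⊔preds=1  new=1  old=⊥  +wl: 6
  step 9. node 2  ⊔preds=⊤  new=⊤  old=0  +wl: 
  step 10. node 5  ⊔preds=2  new=3  old=⊥  +wl: 7
  step 11. node 6  ⊔preds=⊤  new=⊤  old=2  +wl: 2,5
  step 12. node 7  ⊔preds=⊤  new=⊤  old=1  +wl: 6
  step 13. node 2  ⊔preds=⊤  new=⊤  stable
  step 14. node 5  ⊔preds=⊤  new=⊤  old=3  +wl: 7
  step 15. node 6  ⊔preds=⊤  new=⊤  stable
  step 16. node 7  ⊔preds=⊤  new=⊤  stable

Least fixpoint reached:
  node 0: 1
  node 1: 2
  node 2: ⊤
  node 3: 1
  node 4: 0
  node 5: ⊤
  node 6: ⊤
  node 7: ⊤

⊤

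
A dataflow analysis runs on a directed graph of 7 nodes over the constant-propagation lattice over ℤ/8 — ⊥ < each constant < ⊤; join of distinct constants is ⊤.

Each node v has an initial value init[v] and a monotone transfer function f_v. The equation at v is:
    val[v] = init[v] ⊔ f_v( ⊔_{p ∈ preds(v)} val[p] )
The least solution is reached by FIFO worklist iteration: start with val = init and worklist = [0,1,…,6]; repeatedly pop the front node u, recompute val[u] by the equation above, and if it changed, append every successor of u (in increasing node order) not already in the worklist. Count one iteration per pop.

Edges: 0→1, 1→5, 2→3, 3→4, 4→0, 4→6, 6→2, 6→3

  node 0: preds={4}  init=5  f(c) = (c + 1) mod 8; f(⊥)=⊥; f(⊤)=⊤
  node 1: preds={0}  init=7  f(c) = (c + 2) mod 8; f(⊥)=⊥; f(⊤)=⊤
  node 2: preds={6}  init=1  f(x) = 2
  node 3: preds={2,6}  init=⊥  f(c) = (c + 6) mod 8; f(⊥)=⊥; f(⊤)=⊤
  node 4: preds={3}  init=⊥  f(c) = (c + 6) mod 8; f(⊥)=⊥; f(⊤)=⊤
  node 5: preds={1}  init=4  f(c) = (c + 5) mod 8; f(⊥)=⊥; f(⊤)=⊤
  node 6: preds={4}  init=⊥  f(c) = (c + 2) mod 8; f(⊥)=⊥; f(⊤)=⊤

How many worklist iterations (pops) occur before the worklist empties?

12

Worklist (12 pops):
  #1 pop 0: in=⊥ → 5 (no change)
  #2 pop 1: in=5 → 7 (no change)
  #3 pop 2: in=⊥ → ⊤ (was 1); enqueue []
  #4 pop 3: in=⊤ → ⊤ (was ⊥); enqueue []
  #5 pop 4: in=⊤ → ⊤ (was ⊥); enqueue [0]
  #6 pop 5: in=7 → 4 (no change)
  #7 pop 6: in=⊤ → ⊤ (was ⊥); enqueue [2,3]
  #8 pop 0: in=⊤ → ⊤ (was 5); enqueue [1]
  #9 pop 2: in=⊤ → ⊤ (no change)
  #10 pop 3: in=⊤ → ⊤ (no change)
  #11 pop 1: in=⊤ → ⊤ (was 7); enqueue [5]
  #12 pop 5: in=⊤ → ⊤ (was 4); enqueue []

Fixpoint:
  val[0] = ⊤
  val[1] = ⊤
  val[2] = ⊤
  val[3] = ⊤
  val[4] = ⊤
  val[5] = ⊤
  val[6] = ⊤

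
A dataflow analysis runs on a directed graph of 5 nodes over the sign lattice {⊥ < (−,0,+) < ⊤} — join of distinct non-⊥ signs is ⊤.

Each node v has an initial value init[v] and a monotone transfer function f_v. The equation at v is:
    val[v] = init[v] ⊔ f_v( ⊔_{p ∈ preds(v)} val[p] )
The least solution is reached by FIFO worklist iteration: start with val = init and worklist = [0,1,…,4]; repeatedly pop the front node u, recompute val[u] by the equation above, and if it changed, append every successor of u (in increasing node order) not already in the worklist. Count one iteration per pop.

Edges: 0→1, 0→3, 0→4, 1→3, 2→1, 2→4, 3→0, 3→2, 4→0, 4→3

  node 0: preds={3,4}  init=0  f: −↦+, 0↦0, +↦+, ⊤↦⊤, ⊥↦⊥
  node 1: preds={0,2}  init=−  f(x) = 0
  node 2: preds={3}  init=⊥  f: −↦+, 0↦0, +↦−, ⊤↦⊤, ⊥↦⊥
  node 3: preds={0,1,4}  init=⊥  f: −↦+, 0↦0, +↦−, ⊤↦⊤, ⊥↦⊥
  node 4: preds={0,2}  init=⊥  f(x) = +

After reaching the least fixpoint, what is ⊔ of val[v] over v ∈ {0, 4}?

⊤

Iteration log — 10 steps:
  step 1. node 0  ⊔preds=⊥  new=0  stable
  step 2. node 1  ⊔preds=0  new=⊤  old=−  +wl: 
  step 3. node 2  ⊔preds=⊥  new=⊥  stable
  step 4. node 3  ⊔preds=⊤  new=⊤  old=⊥  +wl: 0,2
  step 5. node 4  ⊔preds=0  new=+  old=⊥  +wl: 3
  step 6. node 0  ⊔preds=⊤  new=⊤  old=0  +wl: 1,4
  step 7. node 2  ⊔preds=⊤  new=⊤  old=⊥  +wl: 
  step 8. node 3  ⊔preds=⊤  new=⊤  stable
  step 9. node 1  ⊔preds=⊤  new=⊤  stable
  step 10. node 4  ⊔preds=⊤  new=+  stable

Least fixpoint reached:
  node 0: ⊤
  node 1: ⊤
  node 2: ⊤
  node 3: ⊤
  node 4: +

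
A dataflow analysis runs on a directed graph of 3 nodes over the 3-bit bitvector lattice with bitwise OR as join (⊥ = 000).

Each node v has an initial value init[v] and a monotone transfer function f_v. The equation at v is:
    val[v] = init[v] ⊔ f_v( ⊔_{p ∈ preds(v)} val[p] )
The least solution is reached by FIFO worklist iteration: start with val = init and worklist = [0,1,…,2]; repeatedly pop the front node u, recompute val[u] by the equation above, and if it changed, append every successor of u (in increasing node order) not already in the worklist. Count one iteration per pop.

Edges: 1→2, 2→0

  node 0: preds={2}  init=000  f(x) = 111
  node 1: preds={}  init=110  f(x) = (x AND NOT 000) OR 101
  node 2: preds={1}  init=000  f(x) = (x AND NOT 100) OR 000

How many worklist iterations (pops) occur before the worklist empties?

4

Trace (4 dequeues):
  [1] u=0 | in 000 | out 111 | prev 000 | push {}
  [2] u=1 | in 000 | out 111 | prev 110 | push {}
  [3] u=2 | in 111 | out 011 | prev 000 | push {0}
  [4] u=0 | in 011 | out 111 | ==

Converged values:
  [0] 111
  [1] 111
  [2] 011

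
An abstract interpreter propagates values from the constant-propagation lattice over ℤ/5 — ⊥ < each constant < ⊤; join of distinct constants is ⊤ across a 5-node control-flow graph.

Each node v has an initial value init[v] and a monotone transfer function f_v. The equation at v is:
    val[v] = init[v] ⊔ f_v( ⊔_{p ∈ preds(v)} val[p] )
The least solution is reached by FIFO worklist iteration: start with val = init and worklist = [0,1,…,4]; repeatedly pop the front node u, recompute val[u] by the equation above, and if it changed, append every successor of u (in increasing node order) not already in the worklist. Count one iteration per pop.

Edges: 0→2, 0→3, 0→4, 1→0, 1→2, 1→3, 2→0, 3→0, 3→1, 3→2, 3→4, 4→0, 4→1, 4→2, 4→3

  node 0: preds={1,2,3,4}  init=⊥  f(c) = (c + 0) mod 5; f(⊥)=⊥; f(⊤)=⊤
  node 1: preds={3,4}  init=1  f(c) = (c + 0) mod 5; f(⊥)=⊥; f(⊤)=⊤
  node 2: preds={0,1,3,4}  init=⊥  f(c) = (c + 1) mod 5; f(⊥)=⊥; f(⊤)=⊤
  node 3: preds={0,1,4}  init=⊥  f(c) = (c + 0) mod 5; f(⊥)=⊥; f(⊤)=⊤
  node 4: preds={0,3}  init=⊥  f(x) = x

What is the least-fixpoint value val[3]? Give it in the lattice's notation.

⊤

Trace (15 dequeues):
  [1] u=0 | in 1 | out 1 | prev ⊥ | push {}
  [2] u=1 | in ⊥ | out 1 | ==
  [3] u=2 | in 1 | out 2 | prev ⊥ | push {0}
  [4] u=3 | in 1 | out 1 | prev ⊥ | push {1,2}
  [5] u=4 | in 1 | out 1 | prev ⊥ | push {3}
  [6] u=0 | in ⊤ | out ⊤ | prev 1 | push {4}
  [7] u=1 | in 1 | out 1 | ==
  [8] u=2 | in ⊤ | out ⊤ | prev 2 | push {0}
  [9] u=3 | in ⊤ | out ⊤ | prev 1 | push {1,2}
  [10] u=4 | in ⊤ | out ⊤ | prev 1 | push {3}
  [11] u=0 | in ⊤ | out ⊤ | ==
  [12] u=1 | in ⊤ | out ⊤ | prev 1 | push {0}
  [13] u=2 | in ⊤ | out ⊤ | ==
  [14] u=3 | in ⊤ | out ⊤ | ==
  [15] u=0 | in ⊤ | out ⊤ | ==

Converged values:
  [0] ⊤
  [1] ⊤
  [2] ⊤
  [3] ⊤
  [4] ⊤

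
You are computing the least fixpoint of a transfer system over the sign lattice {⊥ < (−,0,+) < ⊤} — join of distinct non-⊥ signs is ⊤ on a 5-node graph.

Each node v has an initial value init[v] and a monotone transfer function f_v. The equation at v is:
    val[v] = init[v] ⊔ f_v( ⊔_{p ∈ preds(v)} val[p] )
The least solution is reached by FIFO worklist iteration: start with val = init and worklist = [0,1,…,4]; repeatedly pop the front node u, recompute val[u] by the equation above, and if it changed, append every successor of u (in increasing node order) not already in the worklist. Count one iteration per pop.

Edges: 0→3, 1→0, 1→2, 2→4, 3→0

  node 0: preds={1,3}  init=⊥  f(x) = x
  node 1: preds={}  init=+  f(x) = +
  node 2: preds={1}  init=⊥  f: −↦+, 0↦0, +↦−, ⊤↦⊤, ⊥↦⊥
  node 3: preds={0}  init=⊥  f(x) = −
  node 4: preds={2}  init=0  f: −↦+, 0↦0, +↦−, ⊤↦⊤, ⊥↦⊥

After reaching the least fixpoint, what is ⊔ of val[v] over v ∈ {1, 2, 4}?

⊤

Worklist (7 pops):
  #1 pop 0: in=+ → + (was ⊥); enqueue []
  #2 pop 1: in=⊥ → + (no change)
  #3 pop 2: in=+ → − (was ⊥); enqueue []
  #4 pop 3: in=+ → − (was ⊥); enqueue [0]
  #5 pop 4: in=− → ⊤ (was 0); enqueue []
  #6 pop 0: in=⊤ → ⊤ (was +); enqueue [3]
  #7 pop 3: in=⊤ → − (no change)

Fixpoint:
  val[0] = ⊤
  val[1] = +
  val[2] = −
  val[3] = −
  val[4] = ⊤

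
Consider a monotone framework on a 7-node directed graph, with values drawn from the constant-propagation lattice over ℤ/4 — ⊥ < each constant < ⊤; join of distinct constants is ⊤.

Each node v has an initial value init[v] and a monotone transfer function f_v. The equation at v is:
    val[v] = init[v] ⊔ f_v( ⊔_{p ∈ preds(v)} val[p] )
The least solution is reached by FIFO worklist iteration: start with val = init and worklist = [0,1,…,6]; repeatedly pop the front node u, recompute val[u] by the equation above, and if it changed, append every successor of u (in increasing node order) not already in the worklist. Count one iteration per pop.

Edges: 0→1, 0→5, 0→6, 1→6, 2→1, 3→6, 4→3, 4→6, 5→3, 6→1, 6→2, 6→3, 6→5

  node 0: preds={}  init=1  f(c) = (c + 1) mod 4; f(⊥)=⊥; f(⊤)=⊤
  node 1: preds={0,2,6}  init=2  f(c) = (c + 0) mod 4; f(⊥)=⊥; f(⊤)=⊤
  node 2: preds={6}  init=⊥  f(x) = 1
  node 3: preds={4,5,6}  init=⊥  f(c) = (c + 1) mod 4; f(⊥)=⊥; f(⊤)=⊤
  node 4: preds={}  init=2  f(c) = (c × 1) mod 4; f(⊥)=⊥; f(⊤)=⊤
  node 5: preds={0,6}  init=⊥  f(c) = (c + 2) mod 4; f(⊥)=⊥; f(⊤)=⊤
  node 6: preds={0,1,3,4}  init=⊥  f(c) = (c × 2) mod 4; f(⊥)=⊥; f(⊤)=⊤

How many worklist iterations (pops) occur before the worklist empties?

Iteration log — 13 steps:
  step 1. node 0  ⊔preds=⊥  new=1  stable
  step 2. node 1  ⊔preds=1  new=⊤  old=2  +wl: 
  step 3. node 2  ⊔preds=⊥  new=1  old=⊥  +wl: 1
  step 4. node 3  ⊔preds=2  new=3  old=⊥  +wl: 
  step 5. node 4  ⊔preds=⊥  new=2  stable
  step 6. node 5  ⊔preds=1  new=3  old=⊥  +wl: 3
  step 7. node 6  ⊔preds=⊤  new=⊤  old=⊥  +wl: 2,5
  step 8. node 1  ⊔preds=⊤  new=⊤  stable
  step 9. node 3  ⊔preds=⊤  new=⊤  old=3  +wl: 6
  step 10. node 2  ⊔preds=⊤  new=1  stable
  step 11. node 5  ⊔preds=⊤  new=⊤  old=3  +wl: 3
  step 12. node 6  ⊔preds=⊤  new=⊤  stable
  step 13. node 3  ⊔preds=⊤  new=⊤  stable

Least fixpoint reached:
  node 0: 1
  node 1: ⊤
  node 2: 1
  node 3: ⊤
  node 4: 2
  node 5: ⊤
  node 6: ⊤

13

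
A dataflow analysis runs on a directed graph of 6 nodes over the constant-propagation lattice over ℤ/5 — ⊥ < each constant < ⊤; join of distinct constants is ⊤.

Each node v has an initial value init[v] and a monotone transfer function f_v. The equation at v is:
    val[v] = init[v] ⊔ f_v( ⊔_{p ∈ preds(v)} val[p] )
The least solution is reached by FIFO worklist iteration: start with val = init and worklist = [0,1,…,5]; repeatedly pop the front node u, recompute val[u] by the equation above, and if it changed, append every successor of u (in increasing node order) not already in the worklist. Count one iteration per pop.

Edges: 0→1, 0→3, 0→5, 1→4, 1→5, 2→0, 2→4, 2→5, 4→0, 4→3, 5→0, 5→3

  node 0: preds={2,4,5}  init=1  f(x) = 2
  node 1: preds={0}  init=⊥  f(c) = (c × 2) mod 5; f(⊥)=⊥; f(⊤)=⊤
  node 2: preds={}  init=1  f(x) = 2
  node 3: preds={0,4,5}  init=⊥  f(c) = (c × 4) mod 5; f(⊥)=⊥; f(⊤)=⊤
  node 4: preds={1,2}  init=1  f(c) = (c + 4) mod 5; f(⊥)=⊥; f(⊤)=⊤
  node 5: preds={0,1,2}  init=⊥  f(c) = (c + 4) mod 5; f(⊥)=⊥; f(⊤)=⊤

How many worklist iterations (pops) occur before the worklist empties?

Iteration log — 8 steps:
  step 1. node 0  ⊔preds=1  new=⊤  old=1  +wl: 
  step 2. node 1  ⊔preds=⊤  new=⊤  old=⊥  +wl: 
  step 3. node 2  ⊔preds=⊥  new=⊤  old=1  +wl: 0
  step 4. node 3  ⊔preds=⊤  new=⊤  old=⊥  +wl: 
  step 5. node 4  ⊔preds=⊤  new=⊤  old=1  +wl: 3
  step 6. node 5  ⊔preds=⊤  new=⊤  old=⊥  +wl: 
  step 7. node 0  ⊔preds=⊤  new=⊤  stable
  step 8. node 3  ⊔preds=⊤  new=⊤  stable

Least fixpoint reached:
  node 0: ⊤
  node 1: ⊤
  node 2: ⊤
  node 3: ⊤
  node 4: ⊤
  node 5: ⊤

8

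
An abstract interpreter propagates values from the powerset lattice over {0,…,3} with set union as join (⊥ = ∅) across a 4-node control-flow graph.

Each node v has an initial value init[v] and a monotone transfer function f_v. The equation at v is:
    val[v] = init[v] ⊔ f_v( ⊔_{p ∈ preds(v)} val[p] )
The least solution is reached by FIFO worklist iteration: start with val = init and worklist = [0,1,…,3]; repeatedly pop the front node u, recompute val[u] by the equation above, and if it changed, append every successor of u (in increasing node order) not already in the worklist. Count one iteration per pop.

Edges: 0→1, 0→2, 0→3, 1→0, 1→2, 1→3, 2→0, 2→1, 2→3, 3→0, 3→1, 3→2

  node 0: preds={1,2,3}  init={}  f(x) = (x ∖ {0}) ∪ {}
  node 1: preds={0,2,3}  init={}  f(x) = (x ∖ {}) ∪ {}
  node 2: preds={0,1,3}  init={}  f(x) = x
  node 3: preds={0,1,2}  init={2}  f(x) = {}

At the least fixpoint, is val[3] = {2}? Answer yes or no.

Worklist (6 pops):
  #1 pop 0: in={2} → {2} (was {}); enqueue []
  #2 pop 1: in={2} → {2} (was {}); enqueue [0]
  #3 pop 2: in={2} → {2} (was {}); enqueue [1]
  #4 pop 3: in={2} → {2} (no change)
  #5 pop 0: in={2} → {2} (no change)
  #6 pop 1: in={2} → {2} (no change)

Fixpoint:
  val[0] = {2}
  val[1] = {2}
  val[2] = {2}
  val[3] = {2}

yes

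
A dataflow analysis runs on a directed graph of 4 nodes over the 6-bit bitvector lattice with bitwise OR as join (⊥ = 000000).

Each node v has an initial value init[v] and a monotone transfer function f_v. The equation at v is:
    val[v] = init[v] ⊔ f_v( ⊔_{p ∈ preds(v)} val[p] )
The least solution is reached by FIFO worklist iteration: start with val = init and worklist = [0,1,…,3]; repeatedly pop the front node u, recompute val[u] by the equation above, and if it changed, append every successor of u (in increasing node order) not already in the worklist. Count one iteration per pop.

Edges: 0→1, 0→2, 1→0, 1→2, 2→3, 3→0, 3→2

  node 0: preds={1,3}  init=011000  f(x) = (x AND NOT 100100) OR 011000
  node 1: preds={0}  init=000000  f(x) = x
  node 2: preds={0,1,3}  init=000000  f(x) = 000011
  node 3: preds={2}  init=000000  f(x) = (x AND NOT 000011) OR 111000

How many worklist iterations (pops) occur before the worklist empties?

6

Iteration log — 6 steps:
  step 1. node 0  ⊔preds=000000  new=011000  stable
  step 2. node 1  ⊔preds=011000  new=011000  old=000000  +wl: 0
  step 3. node 2  ⊔preds=011000  new=000011  old=000000  +wl: 
  step 4. node 3  ⊔preds=000011  new=111000  old=000000  +wl: 2
  step 5. node 0  ⊔preds=111000  new=011000  stable
  step 6. node 2  ⊔preds=111000  new=000011  stable

Least fixpoint reached:
  node 0: 011000
  node 1: 011000
  node 2: 000011
  node 3: 111000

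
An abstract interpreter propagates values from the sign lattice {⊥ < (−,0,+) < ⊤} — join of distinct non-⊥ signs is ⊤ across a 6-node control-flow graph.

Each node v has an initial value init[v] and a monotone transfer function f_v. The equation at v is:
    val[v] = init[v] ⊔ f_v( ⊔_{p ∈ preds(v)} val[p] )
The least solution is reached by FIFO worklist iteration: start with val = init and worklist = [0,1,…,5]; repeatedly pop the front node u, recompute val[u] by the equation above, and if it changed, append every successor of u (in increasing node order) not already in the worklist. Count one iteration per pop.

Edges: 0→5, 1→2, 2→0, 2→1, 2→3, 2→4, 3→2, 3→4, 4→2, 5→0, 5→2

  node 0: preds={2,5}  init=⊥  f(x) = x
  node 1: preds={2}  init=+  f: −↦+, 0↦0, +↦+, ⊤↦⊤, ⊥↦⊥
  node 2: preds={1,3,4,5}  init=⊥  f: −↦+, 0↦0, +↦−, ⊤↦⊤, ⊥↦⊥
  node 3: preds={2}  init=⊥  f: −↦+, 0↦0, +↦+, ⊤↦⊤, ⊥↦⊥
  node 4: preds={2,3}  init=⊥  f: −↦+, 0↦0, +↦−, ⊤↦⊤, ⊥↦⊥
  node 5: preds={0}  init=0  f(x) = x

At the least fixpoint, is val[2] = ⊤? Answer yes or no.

yes

Worklist (12 pops):
  #1 pop 0: in=0 → 0 (was ⊥); enqueue []
  #2 pop 1: in=⊥ → + (no change)
  #3 pop 2: in=⊤ → ⊤ (was ⊥); enqueue [0,1]
  #4 pop 3: in=⊤ → ⊤ (was ⊥); enqueue [2]
  #5 pop 4: in=⊤ → ⊤ (was ⊥); enqueue []
  #6 pop 5: in=0 → 0 (no change)
  #7 pop 0: in=⊤ → ⊤ (was 0); enqueue [5]
  #8 pop 1: in=⊤ → ⊤ (was +); enqueue []
  #9 pop 2: in=⊤ → ⊤ (no change)
  #10 pop 5: in=⊤ → ⊤ (was 0); enqueue [0,2]
  #11 pop 0: in=⊤ → ⊤ (no change)
  #12 pop 2: in=⊤ → ⊤ (no change)

Fixpoint:
  val[0] = ⊤
  val[1] = ⊤
  val[2] = ⊤
  val[3] = ⊤
  val[4] = ⊤
  val[5] = ⊤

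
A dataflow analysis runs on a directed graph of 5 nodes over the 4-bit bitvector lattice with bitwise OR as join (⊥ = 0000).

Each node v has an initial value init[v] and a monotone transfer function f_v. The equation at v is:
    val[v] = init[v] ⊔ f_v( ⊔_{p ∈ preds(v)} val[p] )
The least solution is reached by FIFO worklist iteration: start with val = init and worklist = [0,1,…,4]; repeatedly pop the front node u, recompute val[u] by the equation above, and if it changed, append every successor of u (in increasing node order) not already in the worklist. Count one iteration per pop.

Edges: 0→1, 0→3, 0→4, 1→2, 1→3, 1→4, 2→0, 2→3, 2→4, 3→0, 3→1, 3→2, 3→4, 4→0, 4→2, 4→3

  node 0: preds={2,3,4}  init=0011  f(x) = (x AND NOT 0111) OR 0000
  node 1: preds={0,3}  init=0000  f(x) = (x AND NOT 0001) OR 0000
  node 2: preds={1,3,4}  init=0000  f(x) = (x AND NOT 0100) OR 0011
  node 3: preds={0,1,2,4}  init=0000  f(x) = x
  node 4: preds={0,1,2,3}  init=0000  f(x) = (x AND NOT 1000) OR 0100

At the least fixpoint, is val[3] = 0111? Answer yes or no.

Worklist (14 pops):
  #1 pop 0: in=0000 → 0011 (no change)
  #2 pop 1: in=0011 → 0010 (was 0000); enqueue []
  #3 pop 2: in=0010 → 0011 (was 0000); enqueue [0]
  #4 pop 3: in=0011 → 0011 (was 0000); enqueue [1,2]
  #5 pop 4: in=0011 → 0111 (was 0000); enqueue [3]
  #6 pop 0: in=0111 → 0011 (no change)
  #7 pop 1: in=0011 → 0010 (no change)
  #8 pop 2: in=0111 → 0011 (no change)
  #9 pop 3: in=0111 → 0111 (was 0011); enqueue [0,1,2,4]
  #10 pop 0: in=0111 → 0011 (no change)
  #11 pop 1: in=0111 → 0110 (was 0010); enqueue [3]
  #12 pop 2: in=0111 → 0011 (no change)
  #13 pop 4: in=0111 → 0111 (no change)
  #14 pop 3: in=0111 → 0111 (no change)

Fixpoint:
  val[0] = 0011
  val[1] = 0110
  val[2] = 0011
  val[3] = 0111
  val[4] = 0111

yes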